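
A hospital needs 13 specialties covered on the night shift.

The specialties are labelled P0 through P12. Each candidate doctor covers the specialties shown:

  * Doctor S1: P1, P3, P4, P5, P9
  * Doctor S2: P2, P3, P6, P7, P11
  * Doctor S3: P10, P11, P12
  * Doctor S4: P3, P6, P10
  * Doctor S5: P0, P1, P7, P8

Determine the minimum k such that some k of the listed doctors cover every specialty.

Take {S1, S2, S3, S5}. Their union is {P0, P1, P2, P3, P4, P5, P6, P7, P8, P9, P10, P11, P12}, which is all 13 specialties.
Only S5 contains P0, so S5 is forced; the remaining 9 specialties need at least 3 more doctors (each remaining doctor adds at most 4) — so at least 4 doctors are needed, and 4 is optimal.

4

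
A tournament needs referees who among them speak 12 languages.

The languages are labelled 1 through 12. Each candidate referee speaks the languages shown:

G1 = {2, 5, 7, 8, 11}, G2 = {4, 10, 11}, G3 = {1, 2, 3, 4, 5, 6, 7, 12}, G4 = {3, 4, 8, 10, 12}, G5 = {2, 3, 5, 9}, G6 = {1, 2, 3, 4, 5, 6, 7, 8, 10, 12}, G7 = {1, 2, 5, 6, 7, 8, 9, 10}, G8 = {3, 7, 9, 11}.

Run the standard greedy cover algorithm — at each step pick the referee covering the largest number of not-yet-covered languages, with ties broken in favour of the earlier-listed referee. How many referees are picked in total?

2

Greedy: pick G6 (covers 10 new) → pick G8 (covers 2 new). Total picks: 2.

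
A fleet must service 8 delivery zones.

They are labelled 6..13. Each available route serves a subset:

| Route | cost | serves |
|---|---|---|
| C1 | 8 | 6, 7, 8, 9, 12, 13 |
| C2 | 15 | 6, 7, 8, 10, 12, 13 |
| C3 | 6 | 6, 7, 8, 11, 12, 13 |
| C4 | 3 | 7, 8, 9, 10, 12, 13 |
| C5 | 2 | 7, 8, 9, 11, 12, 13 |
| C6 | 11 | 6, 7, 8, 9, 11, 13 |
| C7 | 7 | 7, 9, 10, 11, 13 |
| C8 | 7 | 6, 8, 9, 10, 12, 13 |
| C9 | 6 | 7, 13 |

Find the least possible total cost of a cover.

9

C3, C4 together cover every zone (C3 ∪ C4 = {6, 7, 8, 9, 10, 11, 12, 13}); total cost 6 + 3 = 9.
The greedy pick C5, C4, C3 costs 11; no covering selection beats 9.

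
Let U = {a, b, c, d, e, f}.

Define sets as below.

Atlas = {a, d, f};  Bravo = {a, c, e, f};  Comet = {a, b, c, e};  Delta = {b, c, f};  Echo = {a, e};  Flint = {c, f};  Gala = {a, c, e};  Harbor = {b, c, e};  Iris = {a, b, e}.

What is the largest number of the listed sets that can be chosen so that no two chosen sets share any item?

Atlas, Harbor are pairwise disjoint (Atlas={a,d,f}; Harbor={b,c,e}).
Every remaining set overlaps one of these, and no 3 of the listed sets are pairwise disjoint, so 2 is the maximum.

2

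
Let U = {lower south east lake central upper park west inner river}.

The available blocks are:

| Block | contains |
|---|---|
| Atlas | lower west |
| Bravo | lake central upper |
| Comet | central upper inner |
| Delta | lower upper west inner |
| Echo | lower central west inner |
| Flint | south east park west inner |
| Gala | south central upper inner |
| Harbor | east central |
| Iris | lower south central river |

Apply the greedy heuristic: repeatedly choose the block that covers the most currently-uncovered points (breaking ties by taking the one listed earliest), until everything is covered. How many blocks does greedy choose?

Greedy: pick Flint (covers 5 new) → pick Bravo (covers 3 new) → pick Iris (covers 2 new). Total picks: 3.

3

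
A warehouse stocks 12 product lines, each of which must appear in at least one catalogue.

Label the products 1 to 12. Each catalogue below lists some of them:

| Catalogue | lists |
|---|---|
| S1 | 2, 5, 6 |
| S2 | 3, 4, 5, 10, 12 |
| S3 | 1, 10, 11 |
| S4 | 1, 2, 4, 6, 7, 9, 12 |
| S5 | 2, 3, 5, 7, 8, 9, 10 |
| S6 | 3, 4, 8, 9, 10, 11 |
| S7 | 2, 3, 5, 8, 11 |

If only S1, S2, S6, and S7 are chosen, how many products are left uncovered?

Union of S1, S2, S6, S7 = {2, 3, 4, 5, 6, 8, 9, 10, 11, 12}.
Not covered: 1, 7 — 2 products.

2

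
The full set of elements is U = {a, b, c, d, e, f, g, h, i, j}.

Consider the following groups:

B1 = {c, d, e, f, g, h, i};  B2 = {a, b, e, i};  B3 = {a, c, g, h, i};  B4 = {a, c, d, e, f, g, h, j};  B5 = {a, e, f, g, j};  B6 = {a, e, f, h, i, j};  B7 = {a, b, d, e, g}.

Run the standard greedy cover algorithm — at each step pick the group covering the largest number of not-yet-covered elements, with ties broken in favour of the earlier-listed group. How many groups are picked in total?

2

Greedy: pick B4 (covers 8 new) → pick B2 (covers 2 new). Total picks: 2.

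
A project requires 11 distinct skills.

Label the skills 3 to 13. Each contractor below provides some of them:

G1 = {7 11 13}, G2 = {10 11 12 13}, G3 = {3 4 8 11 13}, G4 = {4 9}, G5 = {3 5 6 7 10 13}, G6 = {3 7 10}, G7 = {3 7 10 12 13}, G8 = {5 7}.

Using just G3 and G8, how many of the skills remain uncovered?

Union of G3, G8 = {3, 4, 5, 7, 8, 11, 13}.
Not covered: 6, 9, 10, 12 — 4 skills.

4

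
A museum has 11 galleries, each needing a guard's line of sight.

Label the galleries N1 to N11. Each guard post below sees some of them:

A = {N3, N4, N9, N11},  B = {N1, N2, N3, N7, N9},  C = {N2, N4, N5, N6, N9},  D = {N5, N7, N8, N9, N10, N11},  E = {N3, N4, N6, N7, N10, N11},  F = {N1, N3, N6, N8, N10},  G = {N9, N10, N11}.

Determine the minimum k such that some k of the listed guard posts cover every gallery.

C and E and F together: C ∪ E ∪ F = {N1, N2, N3, N4, N5, N6, N7, N8, N9, N10, N11} — every gallery is covered.
No 2 of the 7 guard posts cover everything (all 21 combinations miss at least one gallery), so 3 is optimal.

3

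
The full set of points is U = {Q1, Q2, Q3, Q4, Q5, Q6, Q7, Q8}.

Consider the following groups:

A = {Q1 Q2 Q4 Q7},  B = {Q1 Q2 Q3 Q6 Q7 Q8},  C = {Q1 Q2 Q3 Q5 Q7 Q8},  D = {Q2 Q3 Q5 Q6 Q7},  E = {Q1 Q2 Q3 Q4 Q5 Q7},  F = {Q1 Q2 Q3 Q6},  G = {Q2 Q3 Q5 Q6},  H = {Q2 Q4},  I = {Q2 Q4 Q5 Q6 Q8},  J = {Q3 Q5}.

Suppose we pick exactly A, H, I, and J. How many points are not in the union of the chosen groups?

0

Union of A, H, I, J = {Q1, Q2, Q3, Q4, Q5, Q6, Q7, Q8} — that's every point, so 0 are uncovered.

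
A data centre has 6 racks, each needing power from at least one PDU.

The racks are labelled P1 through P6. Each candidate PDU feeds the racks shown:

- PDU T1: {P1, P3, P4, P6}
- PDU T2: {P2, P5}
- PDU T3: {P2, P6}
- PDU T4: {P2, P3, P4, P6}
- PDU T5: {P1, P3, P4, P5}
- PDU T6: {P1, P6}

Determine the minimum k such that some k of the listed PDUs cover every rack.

T4 and T5 together: T4 ∪ T5 = {P1, P2, P3, P4, P5, P6} — every rack is covered.
No single PDU has all 6 racks (the largest, T1, has 4), so 2 is optimal.

2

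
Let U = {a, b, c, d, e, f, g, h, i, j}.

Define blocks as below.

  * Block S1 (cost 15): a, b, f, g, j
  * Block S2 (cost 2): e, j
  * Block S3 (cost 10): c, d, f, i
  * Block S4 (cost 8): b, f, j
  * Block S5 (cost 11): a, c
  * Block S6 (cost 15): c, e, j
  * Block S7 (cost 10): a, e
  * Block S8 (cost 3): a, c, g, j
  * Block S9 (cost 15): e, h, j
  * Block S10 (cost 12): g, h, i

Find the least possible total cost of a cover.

S2, S3, S4, S8, S10 together cover every element (S2 ∪ S3 ∪ S4 ∪ S8 ∪ S10 = {a, b, c, d, e, f, g, h, i, j}); total cost 2 + 10 + 8 + 3 + 12 = 35.
No covering selection has total cost below 35.

35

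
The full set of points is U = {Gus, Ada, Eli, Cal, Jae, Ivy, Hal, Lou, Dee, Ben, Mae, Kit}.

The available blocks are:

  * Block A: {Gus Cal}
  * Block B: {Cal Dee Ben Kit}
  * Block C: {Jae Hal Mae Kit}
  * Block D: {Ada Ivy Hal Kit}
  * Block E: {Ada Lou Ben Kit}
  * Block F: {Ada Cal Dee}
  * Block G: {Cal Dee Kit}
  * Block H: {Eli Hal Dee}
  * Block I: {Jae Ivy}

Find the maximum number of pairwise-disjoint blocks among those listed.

A, E, H, I are pairwise disjoint (A={Gus,Cal}; E={Ada,Lou,Ben,Kit}; H={Eli,Hal,Dee}; I={Jae,Ivy}).
Every remaining block overlaps one of these, and no 5 of the listed blocks are pairwise disjoint, so 4 is the maximum.

4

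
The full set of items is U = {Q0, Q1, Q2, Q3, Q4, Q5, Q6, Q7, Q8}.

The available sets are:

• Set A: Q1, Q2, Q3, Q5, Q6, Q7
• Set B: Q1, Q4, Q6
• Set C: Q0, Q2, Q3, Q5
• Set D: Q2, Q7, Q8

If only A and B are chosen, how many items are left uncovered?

Union of A, B = {Q1, Q2, Q3, Q4, Q5, Q6, Q7}.
Not covered: Q0, Q8 — 2 items.

2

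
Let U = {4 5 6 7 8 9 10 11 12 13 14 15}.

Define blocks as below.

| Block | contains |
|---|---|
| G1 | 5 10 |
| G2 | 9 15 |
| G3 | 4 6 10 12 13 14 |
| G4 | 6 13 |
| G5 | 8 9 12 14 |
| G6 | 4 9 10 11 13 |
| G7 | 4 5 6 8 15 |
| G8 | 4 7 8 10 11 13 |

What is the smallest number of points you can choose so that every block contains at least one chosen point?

3

H = {6, 9, 10} meets every block (each contains at least one member of H), and |H| = 3.
The blocks G1, G2, G4 are pairwise disjoint, so any hitting set needs a separate point for each — at least 3. Hence 3 is optimal.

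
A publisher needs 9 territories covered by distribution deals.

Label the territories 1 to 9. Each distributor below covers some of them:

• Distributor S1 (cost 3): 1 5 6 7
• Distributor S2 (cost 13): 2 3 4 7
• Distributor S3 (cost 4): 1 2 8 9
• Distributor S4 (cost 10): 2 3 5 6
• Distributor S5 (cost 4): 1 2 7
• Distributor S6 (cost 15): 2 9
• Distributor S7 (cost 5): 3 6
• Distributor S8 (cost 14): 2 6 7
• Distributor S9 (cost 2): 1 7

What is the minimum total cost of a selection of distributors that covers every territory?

S1, S2, S3 together cover every territory (S1 ∪ S2 ∪ S3 = {1, 2, 3, 4, 5, 6, 7, 8, 9}); total cost 3 + 13 + 4 = 20.
The greedy pick S1, S3, S7, S2 costs 25; no covering selection beats 20.

20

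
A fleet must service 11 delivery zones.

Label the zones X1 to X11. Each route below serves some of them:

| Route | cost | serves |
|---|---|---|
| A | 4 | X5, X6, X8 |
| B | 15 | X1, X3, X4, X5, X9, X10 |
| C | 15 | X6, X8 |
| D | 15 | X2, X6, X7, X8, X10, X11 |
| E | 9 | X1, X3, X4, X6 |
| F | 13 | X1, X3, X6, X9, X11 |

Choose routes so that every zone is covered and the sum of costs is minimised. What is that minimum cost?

30

B, D together cover every zone (B ∪ D = {X1, X2, X3, X4, X5, X6, X7, X8, X9, X10, X11}); total cost 15 + 15 = 30.
The greedy pick A, B, D costs 34; no covering selection beats 30.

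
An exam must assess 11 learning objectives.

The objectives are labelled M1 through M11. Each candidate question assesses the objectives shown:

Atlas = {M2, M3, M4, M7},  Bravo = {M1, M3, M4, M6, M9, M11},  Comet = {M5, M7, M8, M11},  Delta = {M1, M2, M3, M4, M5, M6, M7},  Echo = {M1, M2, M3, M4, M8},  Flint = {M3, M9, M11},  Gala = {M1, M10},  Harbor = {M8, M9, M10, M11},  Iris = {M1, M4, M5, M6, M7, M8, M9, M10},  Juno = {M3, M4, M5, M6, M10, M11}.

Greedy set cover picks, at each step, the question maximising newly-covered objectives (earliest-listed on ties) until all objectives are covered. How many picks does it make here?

3

Greedy: pick Iris (covers 8 new) → pick Atlas (covers 2 new) → pick Bravo (covers 1 new). Total picks: 3.
(The true minimum cover uses only 2 questions, so greedy is not optimal here.)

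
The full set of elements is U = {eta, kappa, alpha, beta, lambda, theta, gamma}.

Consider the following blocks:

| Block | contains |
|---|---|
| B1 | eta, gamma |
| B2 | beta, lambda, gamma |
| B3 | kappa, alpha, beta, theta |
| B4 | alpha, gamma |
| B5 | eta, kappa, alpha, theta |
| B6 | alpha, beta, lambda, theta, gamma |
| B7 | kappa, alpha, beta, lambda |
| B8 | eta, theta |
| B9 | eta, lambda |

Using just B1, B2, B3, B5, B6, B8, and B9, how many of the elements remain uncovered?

0

Union of B1, B2, B3, B5, B6, B8, B9 = {eta, kappa, alpha, beta, lambda, theta, gamma} — that's every element, so 0 are uncovered.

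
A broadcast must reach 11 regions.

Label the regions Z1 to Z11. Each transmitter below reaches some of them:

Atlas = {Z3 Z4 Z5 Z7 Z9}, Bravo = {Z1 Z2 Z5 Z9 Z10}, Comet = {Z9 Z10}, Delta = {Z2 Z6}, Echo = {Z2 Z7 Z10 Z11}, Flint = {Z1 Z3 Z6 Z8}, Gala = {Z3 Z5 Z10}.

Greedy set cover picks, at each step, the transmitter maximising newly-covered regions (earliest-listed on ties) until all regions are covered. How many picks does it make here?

Greedy: pick Atlas (covers 5 new) → pick Bravo (covers 3 new) → pick Flint (covers 2 new) → pick Echo (covers 1 new). Total picks: 4.
(The true minimum cover uses only 3 transmitters, so greedy is not optimal here.)

4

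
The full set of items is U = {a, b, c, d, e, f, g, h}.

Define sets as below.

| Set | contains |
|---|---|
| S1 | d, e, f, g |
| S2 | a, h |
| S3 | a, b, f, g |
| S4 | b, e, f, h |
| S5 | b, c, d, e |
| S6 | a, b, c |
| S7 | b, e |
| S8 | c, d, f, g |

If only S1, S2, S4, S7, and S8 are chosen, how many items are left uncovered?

Union of S1, S2, S4, S7, S8 = {a, b, c, d, e, f, g, h} — that's every item, so 0 are uncovered.

0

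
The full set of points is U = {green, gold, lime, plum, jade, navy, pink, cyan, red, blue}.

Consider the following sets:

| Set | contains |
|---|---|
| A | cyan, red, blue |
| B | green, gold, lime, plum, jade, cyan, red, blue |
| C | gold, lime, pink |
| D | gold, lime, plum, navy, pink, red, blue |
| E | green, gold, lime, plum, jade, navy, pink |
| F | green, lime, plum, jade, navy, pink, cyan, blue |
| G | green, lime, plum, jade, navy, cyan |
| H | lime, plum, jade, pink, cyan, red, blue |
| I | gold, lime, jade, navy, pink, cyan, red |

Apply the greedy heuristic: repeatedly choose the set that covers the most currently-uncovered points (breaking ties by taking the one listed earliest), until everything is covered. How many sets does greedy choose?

Greedy: pick B (covers 8 new) → pick D (covers 2 new). Total picks: 2.

2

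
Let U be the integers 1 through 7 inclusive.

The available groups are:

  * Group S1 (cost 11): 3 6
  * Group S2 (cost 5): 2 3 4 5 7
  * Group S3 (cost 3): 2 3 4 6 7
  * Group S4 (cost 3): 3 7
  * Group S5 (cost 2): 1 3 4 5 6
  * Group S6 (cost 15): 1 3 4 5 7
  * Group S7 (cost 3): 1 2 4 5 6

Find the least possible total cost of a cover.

5

S3, S5 together cover every point (S3 ∪ S5 = {1, 2, 3, 4, 5, 6, 7}); total cost 3 + 2 = 5.
No covering selection has total cost below 5.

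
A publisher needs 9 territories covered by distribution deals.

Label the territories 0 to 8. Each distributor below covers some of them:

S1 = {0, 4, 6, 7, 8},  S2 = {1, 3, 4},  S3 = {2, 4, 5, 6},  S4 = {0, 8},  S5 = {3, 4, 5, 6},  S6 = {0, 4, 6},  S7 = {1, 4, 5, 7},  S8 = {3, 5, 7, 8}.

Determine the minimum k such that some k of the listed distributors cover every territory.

3

Take {S1, S2, S3}. Their union is {0, 1, 2, 3, 4, 5, 6, 7, 8}, which is all 9 territories.
Only S3 contains 2, so S3 is forced; the remaining 5 territories need at least 2 more distributors (each remaining distributor adds at most 3) — so at least 3 distributors are needed, and 3 is optimal.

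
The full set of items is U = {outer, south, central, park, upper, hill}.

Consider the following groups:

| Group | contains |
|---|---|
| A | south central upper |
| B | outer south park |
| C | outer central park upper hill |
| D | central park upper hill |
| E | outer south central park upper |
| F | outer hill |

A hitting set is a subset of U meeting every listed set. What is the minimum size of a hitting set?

2

Take H = {outer, upper}. Each listed group contains at least one of these, so H is a hitting set of size 2.
The groups A, F are pairwise disjoint, so any hitting set needs a separate item for each — at least 2. Hence 2 is optimal.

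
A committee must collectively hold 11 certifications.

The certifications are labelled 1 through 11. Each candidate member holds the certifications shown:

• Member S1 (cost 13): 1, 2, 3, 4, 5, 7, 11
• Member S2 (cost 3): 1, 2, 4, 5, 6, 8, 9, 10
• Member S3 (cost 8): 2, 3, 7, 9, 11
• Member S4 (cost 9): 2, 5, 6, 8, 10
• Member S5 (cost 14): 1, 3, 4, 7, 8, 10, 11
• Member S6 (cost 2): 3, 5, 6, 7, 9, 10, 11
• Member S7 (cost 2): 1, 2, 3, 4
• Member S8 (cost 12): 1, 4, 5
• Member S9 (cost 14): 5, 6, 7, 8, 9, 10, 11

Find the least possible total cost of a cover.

5

S2, S6 together cover every certification (S2 ∪ S6 = {1, 2, 3, 4, 5, 6, 7, 8, 9, 10, 11}); total cost 3 + 2 = 5.
The greedy pick S6, S7, S2 costs 7; no covering selection beats 5.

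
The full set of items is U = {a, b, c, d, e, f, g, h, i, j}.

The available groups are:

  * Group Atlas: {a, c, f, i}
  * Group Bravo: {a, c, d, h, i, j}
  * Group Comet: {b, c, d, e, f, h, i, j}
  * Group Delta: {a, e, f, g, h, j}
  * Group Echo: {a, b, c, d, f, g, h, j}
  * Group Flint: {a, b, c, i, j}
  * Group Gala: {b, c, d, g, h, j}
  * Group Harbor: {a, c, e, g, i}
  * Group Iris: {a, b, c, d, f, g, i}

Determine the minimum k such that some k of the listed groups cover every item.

2

Comet and Echo together: Comet ∪ Echo = {a, b, c, d, e, f, g, h, i, j} — every item is covered.
No single group has all 10 items (the largest, Comet, has 8), so 2 is optimal.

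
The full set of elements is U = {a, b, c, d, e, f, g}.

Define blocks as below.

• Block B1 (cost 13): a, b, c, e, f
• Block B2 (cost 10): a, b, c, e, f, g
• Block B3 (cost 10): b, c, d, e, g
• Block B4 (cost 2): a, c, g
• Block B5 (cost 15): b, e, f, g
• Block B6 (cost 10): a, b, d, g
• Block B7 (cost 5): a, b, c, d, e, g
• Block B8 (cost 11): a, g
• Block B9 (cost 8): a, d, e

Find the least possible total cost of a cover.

15

B2, B7 together cover every element (B2 ∪ B7 = {a, b, c, d, e, f, g}); total cost 10 + 5 = 15.
The greedy pick B4, B7, B2 costs 17; no covering selection beats 15.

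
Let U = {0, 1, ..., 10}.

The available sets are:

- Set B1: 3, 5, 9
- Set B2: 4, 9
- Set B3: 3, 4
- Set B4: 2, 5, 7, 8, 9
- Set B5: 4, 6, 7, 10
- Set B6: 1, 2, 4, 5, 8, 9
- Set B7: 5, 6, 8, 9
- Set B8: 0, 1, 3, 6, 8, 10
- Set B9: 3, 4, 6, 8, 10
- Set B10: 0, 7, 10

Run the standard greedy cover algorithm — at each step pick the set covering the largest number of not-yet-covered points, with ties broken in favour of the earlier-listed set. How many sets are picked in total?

Greedy: pick B6 (covers 6 new) → pick B8 (covers 4 new) → pick B4 (covers 1 new). Total picks: 3.

3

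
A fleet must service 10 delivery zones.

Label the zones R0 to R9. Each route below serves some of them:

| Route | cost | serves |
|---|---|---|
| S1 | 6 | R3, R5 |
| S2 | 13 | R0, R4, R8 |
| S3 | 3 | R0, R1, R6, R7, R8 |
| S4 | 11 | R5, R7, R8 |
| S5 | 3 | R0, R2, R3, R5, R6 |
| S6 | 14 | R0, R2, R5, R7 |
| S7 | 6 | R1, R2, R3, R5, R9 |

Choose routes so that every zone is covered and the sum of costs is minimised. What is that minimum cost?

22

S2, S3, S7 together cover every zone (S2 ∪ S3 ∪ S7 = {R0, R1, R2, R3, R4, R5, R6, R7, R8, R9}); total cost 13 + 3 + 6 = 22.
The greedy pick S3, S5, S7, S2 costs 25; no covering selection beats 22.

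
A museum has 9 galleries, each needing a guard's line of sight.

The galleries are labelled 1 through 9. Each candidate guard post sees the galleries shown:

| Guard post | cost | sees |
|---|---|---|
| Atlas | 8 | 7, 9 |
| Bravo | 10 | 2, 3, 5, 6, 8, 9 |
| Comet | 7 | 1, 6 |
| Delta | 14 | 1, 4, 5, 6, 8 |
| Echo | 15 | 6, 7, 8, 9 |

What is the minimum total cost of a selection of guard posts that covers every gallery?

32

Atlas, Bravo, Delta together cover every gallery (Atlas ∪ Bravo ∪ Delta = {1, 2, 3, 4, 5, 6, 7, 8, 9}); total cost 8 + 10 + 14 = 32.
The greedy pick Bravo, Comet, Atlas, Delta costs 39; no covering selection beats 32.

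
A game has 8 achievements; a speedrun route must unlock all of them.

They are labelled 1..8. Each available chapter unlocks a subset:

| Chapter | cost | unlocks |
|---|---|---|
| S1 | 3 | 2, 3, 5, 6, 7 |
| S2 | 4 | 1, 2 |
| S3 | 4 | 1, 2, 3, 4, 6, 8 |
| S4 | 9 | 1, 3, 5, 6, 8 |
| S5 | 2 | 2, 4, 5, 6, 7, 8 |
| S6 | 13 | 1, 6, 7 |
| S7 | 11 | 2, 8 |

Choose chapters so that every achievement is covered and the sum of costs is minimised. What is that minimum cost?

6

S3, S5 together cover every achievement (S3 ∪ S5 = {1, 2, 3, 4, 5, 6, 7, 8}); total cost 4 + 2 = 6.
No covering selection has total cost below 6.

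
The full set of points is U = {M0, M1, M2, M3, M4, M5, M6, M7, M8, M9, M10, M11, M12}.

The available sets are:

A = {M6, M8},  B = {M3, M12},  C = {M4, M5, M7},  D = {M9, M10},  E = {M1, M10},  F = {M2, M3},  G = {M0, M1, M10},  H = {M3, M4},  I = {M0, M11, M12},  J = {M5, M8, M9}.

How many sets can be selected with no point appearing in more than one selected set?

5

A, C, D, F, I are pairwise disjoint (A={M6,M8}; C={M4,M5,M7}; D={M9,M10}; F={M2,M3}; I={M0,M11,M12}).
Every remaining set overlaps one of these, and no 6 of the listed sets are pairwise disjoint, so 5 is the maximum.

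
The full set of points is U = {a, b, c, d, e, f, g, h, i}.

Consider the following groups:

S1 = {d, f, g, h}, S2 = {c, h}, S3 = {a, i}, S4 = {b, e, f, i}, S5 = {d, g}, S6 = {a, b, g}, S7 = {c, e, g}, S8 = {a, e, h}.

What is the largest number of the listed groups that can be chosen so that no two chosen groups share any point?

S2, S4, S5 are pairwise disjoint (S2={c,h}; S4={b,e,f,i}; S5={d,g}).
Every remaining group overlaps one of these, and no 4 of the listed groups are pairwise disjoint, so 3 is the maximum.

3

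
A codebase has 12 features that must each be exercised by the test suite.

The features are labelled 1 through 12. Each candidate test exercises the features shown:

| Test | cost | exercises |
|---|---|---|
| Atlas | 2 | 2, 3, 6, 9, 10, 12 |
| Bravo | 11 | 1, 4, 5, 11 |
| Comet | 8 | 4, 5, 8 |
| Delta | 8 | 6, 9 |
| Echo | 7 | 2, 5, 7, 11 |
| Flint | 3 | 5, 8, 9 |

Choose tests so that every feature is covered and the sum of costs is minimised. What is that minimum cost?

23

Atlas, Bravo, Echo, Flint together cover every feature (Atlas ∪ Bravo ∪ Echo ∪ Flint = {1, 2, 3, 4, 5, 6, 7, 8, 9, 10, 11, 12}); total cost 2 + 11 + 7 + 3 = 23.
No covering selection has total cost below 23.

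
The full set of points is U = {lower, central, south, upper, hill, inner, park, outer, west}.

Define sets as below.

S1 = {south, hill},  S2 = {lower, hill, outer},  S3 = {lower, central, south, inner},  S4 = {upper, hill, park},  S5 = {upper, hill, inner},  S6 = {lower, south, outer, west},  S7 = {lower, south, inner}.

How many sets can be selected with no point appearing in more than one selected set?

2

S4, S7 are pairwise disjoint (S4={upper,hill,park}; S7={lower,south,inner}).
Every remaining set overlaps one of these, and no 3 of the listed sets are pairwise disjoint, so 2 is the maximum.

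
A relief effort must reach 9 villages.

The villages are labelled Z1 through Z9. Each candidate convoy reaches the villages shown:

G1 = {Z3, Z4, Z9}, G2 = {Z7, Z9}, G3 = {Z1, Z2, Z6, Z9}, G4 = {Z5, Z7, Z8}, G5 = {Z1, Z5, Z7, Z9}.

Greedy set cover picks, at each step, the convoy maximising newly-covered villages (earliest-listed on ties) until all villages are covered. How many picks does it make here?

Greedy: pick G3 (covers 4 new) → pick G4 (covers 3 new) → pick G1 (covers 2 new). Total picks: 3.

3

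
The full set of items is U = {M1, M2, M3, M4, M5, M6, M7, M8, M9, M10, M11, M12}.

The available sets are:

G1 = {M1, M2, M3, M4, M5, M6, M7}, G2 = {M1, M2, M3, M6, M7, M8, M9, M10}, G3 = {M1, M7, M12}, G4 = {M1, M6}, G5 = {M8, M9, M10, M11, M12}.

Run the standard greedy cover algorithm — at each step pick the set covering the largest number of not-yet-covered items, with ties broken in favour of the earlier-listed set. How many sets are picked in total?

3

Greedy: pick G2 (covers 8 new) → pick G1 (covers 2 new) → pick G5 (covers 2 new). Total picks: 3.
(The true minimum cover uses only 2 sets, so greedy is not optimal here.)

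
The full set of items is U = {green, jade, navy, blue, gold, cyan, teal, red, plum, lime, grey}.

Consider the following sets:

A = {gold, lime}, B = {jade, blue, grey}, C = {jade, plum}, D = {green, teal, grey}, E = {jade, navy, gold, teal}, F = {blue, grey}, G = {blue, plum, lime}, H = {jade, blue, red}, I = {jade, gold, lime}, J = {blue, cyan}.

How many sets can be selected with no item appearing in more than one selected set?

4

A, C, D, J are pairwise disjoint (A={gold,lime}; C={jade,plum}; D={green,teal,grey}; J={blue,cyan}).
Every remaining set overlaps one of these, and no 5 of the listed sets are pairwise disjoint, so 4 is the maximum.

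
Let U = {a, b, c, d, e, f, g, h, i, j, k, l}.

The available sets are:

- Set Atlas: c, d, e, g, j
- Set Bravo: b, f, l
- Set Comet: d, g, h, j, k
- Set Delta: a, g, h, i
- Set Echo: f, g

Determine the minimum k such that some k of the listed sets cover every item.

4

Atlas and Bravo and Comet and Delta together: Atlas ∪ Bravo ∪ Comet ∪ Delta = {a, b, c, d, e, f, g, h, i, j, k, l} — every item is covered.
Only Atlas contains c, so Atlas is forced; the remaining 7 items need at least 3 more sets (each remaining set adds at most 3) — so at least 4 sets are needed, and 4 is optimal.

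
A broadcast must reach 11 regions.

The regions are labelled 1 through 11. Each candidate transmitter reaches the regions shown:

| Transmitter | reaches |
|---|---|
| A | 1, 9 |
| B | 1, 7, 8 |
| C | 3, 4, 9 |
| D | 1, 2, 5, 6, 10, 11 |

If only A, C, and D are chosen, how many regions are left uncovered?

Union of A, C, D = {1, 2, 3, 4, 5, 6, 9, 10, 11}.
Not covered: 7, 8 — 2 regions.

2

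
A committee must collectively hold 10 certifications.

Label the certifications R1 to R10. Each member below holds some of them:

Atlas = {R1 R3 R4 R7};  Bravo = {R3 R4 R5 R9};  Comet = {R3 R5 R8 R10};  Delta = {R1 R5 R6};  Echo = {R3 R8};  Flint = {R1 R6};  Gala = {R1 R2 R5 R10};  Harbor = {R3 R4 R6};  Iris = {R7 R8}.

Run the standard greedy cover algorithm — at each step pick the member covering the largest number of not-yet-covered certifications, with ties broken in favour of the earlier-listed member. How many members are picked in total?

Greedy: pick Atlas (covers 4 new) → pick Comet (covers 3 new) → pick Bravo (covers 1 new) → pick Delta (covers 1 new) → pick Gala (covers 1 new). Total picks: 5.
(The true minimum cover uses only 4 members, so greedy is not optimal here.)

5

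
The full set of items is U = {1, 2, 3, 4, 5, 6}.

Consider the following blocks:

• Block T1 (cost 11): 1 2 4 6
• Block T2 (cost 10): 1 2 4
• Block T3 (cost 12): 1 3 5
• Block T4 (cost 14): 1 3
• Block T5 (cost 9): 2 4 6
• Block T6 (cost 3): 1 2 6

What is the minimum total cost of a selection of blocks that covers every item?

T3, T5 together cover every item (T3 ∪ T5 = {1, 2, 3, 4, 5, 6}); total cost 12 + 9 = 21.
The greedy pick T6, T3, T5 costs 24; no covering selection beats 21.

21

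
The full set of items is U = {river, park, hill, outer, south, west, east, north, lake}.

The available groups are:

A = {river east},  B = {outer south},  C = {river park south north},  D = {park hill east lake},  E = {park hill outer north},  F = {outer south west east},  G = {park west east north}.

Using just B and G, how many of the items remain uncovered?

3

Union of B, G = {park, outer, south, west, east, north}.
Not covered: river, hill, lake — 3 items.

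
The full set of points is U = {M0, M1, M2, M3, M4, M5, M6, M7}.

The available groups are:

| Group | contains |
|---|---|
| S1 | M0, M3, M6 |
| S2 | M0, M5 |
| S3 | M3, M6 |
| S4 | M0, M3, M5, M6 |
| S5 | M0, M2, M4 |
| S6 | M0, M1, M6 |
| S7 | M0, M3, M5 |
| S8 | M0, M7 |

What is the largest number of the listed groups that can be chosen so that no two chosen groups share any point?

S2, S3 are pairwise disjoint (S2={M0,M5}; S3={M3,M6}).
Every remaining group overlaps one of these, and no 3 of the listed groups are pairwise disjoint, so 2 is the maximum.

2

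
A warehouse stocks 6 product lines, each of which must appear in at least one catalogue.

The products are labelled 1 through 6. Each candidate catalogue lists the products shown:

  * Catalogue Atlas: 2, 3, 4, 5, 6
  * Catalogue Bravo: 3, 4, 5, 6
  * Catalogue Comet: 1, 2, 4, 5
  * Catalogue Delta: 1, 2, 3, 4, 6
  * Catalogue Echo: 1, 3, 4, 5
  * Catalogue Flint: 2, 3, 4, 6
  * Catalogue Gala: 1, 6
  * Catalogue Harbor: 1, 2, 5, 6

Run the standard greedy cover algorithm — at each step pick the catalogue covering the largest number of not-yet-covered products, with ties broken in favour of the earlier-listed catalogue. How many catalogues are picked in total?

2

Greedy: pick Atlas (covers 5 new) → pick Comet (covers 1 new). Total picks: 2.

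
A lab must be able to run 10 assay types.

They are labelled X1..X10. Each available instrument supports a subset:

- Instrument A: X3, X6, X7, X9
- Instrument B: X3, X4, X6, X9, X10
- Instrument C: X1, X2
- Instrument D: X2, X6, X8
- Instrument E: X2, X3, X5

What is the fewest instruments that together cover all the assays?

5

A and B and C and D and E together: A ∪ B ∪ C ∪ D ∪ E = {X1, X2, X3, X4, X5, X6, X7, X8, X9, X10} — every assay is covered.
No 4 of the 5 instruments cover everything (all 5 combinations miss at least one assay), so 5 is optimal.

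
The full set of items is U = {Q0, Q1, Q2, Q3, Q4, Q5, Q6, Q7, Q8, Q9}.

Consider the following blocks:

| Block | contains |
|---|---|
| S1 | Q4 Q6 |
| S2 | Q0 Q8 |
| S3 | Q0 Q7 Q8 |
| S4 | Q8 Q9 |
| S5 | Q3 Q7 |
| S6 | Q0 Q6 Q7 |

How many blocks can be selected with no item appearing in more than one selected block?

S1, S4, S5 are pairwise disjoint (S1={Q4,Q6}; S4={Q8,Q9}; S5={Q3,Q7}).
Every remaining block overlaps one of these, and no 4 of the listed blocks are pairwise disjoint, so 3 is the maximum.

3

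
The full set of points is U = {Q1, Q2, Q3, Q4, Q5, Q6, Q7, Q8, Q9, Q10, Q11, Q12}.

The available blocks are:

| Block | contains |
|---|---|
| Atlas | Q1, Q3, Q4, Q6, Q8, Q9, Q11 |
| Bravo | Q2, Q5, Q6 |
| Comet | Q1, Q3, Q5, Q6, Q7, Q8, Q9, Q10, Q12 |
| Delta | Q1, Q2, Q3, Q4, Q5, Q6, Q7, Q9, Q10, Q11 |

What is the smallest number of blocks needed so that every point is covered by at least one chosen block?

2

Comet and Delta together: Comet ∪ Delta = {Q1, Q2, Q3, Q4, Q5, Q6, Q7, Q8, Q9, Q10, Q11, Q12} — every point is covered.
No single block has all 12 points (the largest, Delta, has 10), so 2 is optimal.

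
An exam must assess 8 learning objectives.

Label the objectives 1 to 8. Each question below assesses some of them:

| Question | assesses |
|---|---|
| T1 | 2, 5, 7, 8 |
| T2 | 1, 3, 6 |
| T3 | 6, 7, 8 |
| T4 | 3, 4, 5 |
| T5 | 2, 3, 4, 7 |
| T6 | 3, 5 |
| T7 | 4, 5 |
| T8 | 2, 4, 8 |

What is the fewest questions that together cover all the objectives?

Take {T1, T2, T4}. Their union is {1, 2, 3, 4, 5, 6, 7, 8}, which is all 8 objectives.
Only T2 contains 1, so T2 is forced; the remaining 5 objectives need at least 2 more questions (each remaining question adds at most 4) — so at least 3 questions are needed, and 3 is optimal.

3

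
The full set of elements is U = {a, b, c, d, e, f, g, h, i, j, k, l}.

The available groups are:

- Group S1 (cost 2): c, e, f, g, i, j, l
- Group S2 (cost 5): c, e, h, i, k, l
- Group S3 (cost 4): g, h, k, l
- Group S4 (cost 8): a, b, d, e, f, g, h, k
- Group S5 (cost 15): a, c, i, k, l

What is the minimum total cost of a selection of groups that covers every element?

S1, S4 together cover every element (S1 ∪ S4 = {a, b, c, d, e, f, g, h, i, j, k, l}); total cost 2 + 8 = 10.
No covering selection has total cost below 10.

10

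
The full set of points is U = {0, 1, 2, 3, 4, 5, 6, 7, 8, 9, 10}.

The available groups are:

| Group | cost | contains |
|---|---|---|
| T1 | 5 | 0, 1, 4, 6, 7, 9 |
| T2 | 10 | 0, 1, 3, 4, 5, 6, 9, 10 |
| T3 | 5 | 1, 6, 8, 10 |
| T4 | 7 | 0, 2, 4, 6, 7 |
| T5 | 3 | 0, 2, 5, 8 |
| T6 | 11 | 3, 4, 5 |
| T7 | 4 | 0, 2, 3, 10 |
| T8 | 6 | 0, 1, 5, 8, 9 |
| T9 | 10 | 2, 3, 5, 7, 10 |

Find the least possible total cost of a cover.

T1, T5, T7 together cover every point (T1 ∪ T5 ∪ T7 = {0, 1, 2, 3, 4, 5, 6, 7, 8, 9, 10}); total cost 5 + 3 + 4 = 12.
No covering selection has total cost below 12.

12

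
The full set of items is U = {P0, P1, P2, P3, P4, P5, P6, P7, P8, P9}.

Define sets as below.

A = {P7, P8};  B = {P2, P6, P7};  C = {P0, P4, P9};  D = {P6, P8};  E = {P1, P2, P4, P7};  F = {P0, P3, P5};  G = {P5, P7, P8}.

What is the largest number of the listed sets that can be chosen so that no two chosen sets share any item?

D, E, F are pairwise disjoint (D={P6,P8}; E={P1,P2,P4,P7}; F={P0,P3,P5}).
Every remaining set overlaps one of these, and no 4 of the listed sets are pairwise disjoint, so 3 is the maximum.

3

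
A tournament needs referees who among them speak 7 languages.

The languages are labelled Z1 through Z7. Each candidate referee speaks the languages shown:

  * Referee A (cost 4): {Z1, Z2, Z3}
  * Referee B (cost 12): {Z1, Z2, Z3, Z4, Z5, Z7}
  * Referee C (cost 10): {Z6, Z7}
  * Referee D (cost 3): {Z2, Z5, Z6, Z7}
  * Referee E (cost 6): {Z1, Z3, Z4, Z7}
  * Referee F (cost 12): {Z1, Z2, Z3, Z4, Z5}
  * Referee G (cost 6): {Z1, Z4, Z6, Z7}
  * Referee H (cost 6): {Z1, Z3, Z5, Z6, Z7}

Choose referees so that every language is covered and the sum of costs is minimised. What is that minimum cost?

9

D, E together cover every language (D ∪ E = {Z1, Z2, Z3, Z4, Z5, Z6, Z7}); total cost 3 + 6 = 9.
The greedy pick D, A, E costs 13; no covering selection beats 9.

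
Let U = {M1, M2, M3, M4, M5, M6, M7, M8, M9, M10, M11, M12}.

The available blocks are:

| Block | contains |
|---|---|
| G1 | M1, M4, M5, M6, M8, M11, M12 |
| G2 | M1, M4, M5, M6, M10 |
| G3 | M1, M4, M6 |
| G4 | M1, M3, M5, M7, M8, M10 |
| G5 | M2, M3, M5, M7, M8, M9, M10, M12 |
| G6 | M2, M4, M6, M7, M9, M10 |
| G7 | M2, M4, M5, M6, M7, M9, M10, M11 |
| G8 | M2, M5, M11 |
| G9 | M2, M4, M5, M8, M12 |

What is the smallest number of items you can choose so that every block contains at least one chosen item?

The 2 items {M1, M2} hit every block.
The blocks G3, G8 are pairwise disjoint, so any hitting set needs a separate item for each — at least 2. Hence 2 is optimal.

2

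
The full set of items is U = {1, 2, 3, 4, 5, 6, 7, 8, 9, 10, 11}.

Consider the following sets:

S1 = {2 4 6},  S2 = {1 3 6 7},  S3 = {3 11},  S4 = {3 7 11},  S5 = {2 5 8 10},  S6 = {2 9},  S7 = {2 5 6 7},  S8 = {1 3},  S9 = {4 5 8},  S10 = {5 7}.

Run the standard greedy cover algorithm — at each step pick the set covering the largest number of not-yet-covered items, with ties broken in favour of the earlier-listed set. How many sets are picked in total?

5

Greedy: pick S2 (covers 4 new) → pick S5 (covers 4 new) → pick S1 (covers 1 new) → pick S3 (covers 1 new) → pick S6 (covers 1 new). Total picks: 5.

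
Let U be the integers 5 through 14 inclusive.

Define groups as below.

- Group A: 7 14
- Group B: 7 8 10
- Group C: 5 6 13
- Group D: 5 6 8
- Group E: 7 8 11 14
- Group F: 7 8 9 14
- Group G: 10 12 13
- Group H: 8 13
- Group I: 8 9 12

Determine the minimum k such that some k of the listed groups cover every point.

4

B and C and E and I together: B ∪ C ∪ E ∪ I = {5, 6, 7, 8, 9, 10, 11, 12, 13, 14} — every point is covered.
No 3 of the 9 groups cover everything (all 84 combinations miss at least one point), so 4 is optimal.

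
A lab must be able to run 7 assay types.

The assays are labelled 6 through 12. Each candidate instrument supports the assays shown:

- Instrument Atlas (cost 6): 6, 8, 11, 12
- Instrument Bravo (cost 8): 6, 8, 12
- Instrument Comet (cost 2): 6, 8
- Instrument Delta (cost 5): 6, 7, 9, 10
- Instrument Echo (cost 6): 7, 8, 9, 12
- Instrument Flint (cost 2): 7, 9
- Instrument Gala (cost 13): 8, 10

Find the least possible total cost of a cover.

Atlas, Delta together cover every assay (Atlas ∪ Delta = {6, 7, 8, 9, 10, 11, 12}); total cost 6 + 5 = 11.
The greedy pick Comet, Flint, Atlas, Delta costs 15; no covering selection beats 11.

11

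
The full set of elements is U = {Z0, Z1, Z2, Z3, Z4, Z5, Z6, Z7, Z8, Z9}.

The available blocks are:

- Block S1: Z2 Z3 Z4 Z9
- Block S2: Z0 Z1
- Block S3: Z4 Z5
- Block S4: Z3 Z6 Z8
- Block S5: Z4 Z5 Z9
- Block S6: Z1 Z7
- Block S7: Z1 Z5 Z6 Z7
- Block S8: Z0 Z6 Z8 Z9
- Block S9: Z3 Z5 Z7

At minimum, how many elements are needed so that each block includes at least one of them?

The 4 elements {Z1, Z3, Z5, Z9} hit every block.
No choice of 3 elements meets every block, so 4 is the minimum.

4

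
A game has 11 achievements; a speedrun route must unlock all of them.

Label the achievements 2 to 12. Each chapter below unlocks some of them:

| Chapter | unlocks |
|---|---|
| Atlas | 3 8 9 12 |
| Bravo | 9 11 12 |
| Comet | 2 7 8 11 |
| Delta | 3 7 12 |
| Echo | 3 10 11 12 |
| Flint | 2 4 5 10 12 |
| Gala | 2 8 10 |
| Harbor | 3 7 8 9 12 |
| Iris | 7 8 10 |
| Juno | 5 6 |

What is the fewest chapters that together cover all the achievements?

4

Take {Comet, Flint, Harbor, Juno}. Their union is {2, 3, 4, 5, 6, 7, 8, 9, 10, 11, 12}, which is all 11 achievements.
No 3 of the 10 chapters cover everything (all 120 combinations miss at least one achievement), so 4 is optimal.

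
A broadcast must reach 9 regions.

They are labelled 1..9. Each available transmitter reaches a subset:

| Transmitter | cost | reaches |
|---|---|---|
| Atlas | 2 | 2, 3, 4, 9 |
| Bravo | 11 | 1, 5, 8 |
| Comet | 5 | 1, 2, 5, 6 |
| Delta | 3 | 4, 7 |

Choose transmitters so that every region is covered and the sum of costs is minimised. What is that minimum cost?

21

Atlas, Bravo, Comet, Delta together cover every region (Atlas ∪ Bravo ∪ Comet ∪ Delta = {1, 2, 3, 4, 5, 6, 7, 8, 9}); total cost 2 + 11 + 5 + 3 = 21.
No covering selection has total cost below 21.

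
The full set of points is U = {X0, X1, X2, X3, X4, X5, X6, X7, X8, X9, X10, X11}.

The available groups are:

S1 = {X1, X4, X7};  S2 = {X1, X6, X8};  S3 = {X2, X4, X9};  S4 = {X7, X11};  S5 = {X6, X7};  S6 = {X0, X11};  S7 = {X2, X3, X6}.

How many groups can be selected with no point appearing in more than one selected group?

3

S1, S6, S7 are pairwise disjoint (S1={X1,X4,X7}; S6={X0,X11}; S7={X2,X3,X6}).
Every remaining group overlaps one of these, and no 4 of the listed groups are pairwise disjoint, so 3 is the maximum.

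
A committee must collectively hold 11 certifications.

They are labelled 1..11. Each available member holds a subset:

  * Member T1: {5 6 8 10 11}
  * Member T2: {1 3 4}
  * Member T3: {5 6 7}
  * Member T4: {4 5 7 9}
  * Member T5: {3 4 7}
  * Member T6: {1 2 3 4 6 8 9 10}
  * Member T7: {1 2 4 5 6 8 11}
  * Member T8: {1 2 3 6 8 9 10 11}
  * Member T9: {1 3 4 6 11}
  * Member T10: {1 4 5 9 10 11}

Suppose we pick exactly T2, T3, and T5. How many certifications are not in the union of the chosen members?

Union of T2, T3, T5 = {1, 3, 4, 5, 6, 7}.
Not covered: 2, 8, 9, 10, 11 — 5 certifications.

5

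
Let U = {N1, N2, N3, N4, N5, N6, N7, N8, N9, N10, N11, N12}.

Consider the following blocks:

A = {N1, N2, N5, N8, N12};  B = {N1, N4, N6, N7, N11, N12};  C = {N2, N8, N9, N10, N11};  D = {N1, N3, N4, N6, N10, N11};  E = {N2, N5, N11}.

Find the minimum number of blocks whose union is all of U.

4

A, B, C, and D cover everything between them: the union {N1, N2, N3, N4, N5, N6, N7, N8, N9, N10, N11, N12} is all of U.
No 3 of the 5 blocks cover everything (all 10 combinations miss at least one point), so 4 is optimal.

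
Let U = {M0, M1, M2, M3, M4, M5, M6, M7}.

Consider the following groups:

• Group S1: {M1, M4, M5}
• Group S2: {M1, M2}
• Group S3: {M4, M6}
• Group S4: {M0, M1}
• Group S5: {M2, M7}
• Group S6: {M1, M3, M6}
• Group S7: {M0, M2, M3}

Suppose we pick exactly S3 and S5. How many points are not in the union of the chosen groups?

Union of S3, S5 = {M2, M4, M6, M7}.
Not covered: M0, M1, M3, M5 — 4 points.

4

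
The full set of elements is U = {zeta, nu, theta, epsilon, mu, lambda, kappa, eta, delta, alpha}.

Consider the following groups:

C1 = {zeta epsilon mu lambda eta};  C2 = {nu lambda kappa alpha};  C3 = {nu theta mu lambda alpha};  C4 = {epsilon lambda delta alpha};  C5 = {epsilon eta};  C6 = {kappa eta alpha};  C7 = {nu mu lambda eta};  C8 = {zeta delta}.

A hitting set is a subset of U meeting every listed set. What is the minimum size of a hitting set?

The 3 elements {eta, delta, alpha} hit every group.
The groups C3, C5, C8 are pairwise disjoint, so any hitting set needs a separate element for each — at least 3. Hence 3 is optimal.

3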